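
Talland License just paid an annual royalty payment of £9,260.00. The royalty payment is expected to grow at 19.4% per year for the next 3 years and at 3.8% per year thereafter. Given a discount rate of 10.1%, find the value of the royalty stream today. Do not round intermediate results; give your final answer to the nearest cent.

£227332.18

D_1 = 11056.44000
D_2 = 13201.38936
D_3 = 15762.45890
Terminal value at year 3: TV = D_3×(1+g_2)/(r−g_2) = 16361.43233/0.063 = 259705.27514
P_0 = D_1/(1+r)^1 + D_2/(1+r)^2 + D_3/(1+r)^3 + TV/(1+r)^3
    = 10042.17984 + 10890.42936 + 11810.32939 + 194589.23657 = 227332.17515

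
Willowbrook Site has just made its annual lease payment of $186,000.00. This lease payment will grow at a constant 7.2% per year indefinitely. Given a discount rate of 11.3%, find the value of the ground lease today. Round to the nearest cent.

$4863219.51

D₁ = D₀ × (1 + g) = $186,000.00 × 1.072 = $199,392.0000
Growing perpetuity: P = D₁ / (r − g) = $199,392.0000 / (0.113 − 0.072) = $4,863,219.51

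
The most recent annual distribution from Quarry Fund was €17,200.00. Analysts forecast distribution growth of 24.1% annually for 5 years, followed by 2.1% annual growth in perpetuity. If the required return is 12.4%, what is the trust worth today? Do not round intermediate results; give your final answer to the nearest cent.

€396619.91

D_1 = 21345.20000
D_2 = 26489.39320
D_3 = 32873.33696
D_4 = 40795.81117
D_5 = 50627.60166
Terminal value at year 5: TV = D_5×(1+g_2)/(r−g_2) = 51690.78130/0.103 = 501852.24559
P_0 = D_1/(1+r)^1 + D_2/(1+r)^2 + D_3/(1+r)^3 + D_4/(1+r)^4 + D_5/(1+r)^5 + TV/(1+r)^5
    = 18990.39146 + 20967.14929 + 23149.67284 + 25559.38077 + 28219.92130 + 279733.39462 = 396619.91028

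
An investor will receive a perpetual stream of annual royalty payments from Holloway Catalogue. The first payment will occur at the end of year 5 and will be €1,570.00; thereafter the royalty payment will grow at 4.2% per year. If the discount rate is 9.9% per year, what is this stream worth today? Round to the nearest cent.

€18881.39

Value at end of year 4: C₁ / (r − g) = €1,570.00 / (0.099 − 0.042) = €27,543.8596
Discount to today: PV = €27,543.8596 / (1 + 0.099)^4 = €27,543.8596 / 1.458783 = €18,881.39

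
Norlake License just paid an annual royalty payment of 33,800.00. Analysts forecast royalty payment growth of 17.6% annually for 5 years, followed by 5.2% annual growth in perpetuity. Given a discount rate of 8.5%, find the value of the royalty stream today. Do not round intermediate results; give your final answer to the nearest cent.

D_1 = 39748.80000
D_2 = 46744.58880
D_3 = 54971.63643
D_4 = 64646.64444
D_5 = 76024.45386
Terminal value at year 5: TV = D_5×(1+g_2)/(r−g_2) = 79977.72546/0.033 = 2423567.43826
P_0 = D_1/(1+r)^1 + D_2/(1+r)^2 + D_3/(1+r)^3 + D_4/(1+r)^4 + D_5/(1+r)^5 + TV/(1+r)^5
    = 36634.83871 + 39707.43809 + 43037.73934 + 46647.35619 + 50559.71510 + 1611782.43285 = 1828369.52028

1828369.52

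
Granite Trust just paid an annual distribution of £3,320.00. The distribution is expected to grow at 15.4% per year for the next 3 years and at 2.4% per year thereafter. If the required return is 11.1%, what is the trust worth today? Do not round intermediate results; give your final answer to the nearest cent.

£54542.99

D_1 = 3831.28000
D_2 = 4421.29712
D_3 = 5102.17688
Terminal value at year 3: TV = D_3×(1+g_2)/(r−g_2) = 5224.62912/0.087 = 60053.20829
P_0 = D_1/(1+r)^1 + D_2/(1+r)^2 + D_3/(1+r)^3 + TV/(1+r)^3
    = 3448.49685 + 3581.96702 + 3720.60301 + 43791.92511 = 54542.99200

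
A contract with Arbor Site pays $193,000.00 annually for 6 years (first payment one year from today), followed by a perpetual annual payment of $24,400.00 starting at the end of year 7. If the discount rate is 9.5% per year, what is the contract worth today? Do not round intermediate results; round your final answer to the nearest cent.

$1002024.66

PV of 6-year annuity: $193,000.00 × [1 − (1+0.095)^−6] / 0.095 = 853026.29753
Perpetuity value at year 6: $24,400.00 / 0.095 = 256842.10526
PV of perpetuity: 256842.10526 / (1+0.095)^6 = 148998.36609
Total PV = 853026.29753 + 148998.36609 = 1002024.66362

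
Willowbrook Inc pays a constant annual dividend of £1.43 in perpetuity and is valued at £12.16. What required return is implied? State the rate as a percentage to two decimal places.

11.76%

P = C/r ⇒ r = C/P = £1.43/£12.16 = 0.117599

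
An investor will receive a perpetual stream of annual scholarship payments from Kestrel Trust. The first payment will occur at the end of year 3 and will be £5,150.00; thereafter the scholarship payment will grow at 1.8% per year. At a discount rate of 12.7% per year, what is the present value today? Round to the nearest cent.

Value at end of year 2: C₁ / (r − g) = £5,150.00 / (0.127 − 0.018) = £47,247.7064
Discount to today: PV = £47,247.7064 / (1 + 0.127)^2 = £47,247.7064 / 1.270129 = £37,199.14

£37199.14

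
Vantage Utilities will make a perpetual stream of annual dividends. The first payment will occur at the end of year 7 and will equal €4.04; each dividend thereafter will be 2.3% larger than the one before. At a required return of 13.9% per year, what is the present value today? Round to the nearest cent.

Value at end of year 6: C₁ / (r − g) = €4.04 / (0.139 − 0.023) = €34.8276
Discount to today: PV = €34.8276 / (1 + 0.139)^6 = €34.8276 / 2.183445 = €15.95

€15.95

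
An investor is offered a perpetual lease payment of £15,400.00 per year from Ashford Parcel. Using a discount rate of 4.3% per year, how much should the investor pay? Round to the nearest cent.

Level perpetuity: PV = C / r = £15,400.00 / 0.043 = £358,139.53

£358139.53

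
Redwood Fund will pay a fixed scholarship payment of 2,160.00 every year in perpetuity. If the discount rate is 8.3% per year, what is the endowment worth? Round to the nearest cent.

26024.10

Level perpetuity: PV = C / r = 2,160.00 / 0.083 = 26,024.10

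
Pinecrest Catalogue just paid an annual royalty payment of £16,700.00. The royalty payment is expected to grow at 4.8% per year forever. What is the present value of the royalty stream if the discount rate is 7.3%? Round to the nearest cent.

£700064.00

D₁ = D₀ × (1 + g) = £16,700.00 × 1.048 = £17,501.6000
Growing perpetuity: P = D₁ / (r − g) = £17,501.6000 / (0.073 − 0.048) = £700,064.00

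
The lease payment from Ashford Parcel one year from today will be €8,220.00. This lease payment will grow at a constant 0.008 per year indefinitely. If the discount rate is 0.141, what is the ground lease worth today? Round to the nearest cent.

Growing perpetuity: P = D₁ / (r − g) = €8,220.0000 / (0.141 − 0.008) = €61,804.51

€61804.51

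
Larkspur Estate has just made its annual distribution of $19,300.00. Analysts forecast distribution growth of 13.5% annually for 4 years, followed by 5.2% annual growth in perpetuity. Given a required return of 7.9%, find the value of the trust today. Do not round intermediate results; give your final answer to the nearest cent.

$1008426.45

D_1 = 21905.50000
D_2 = 24862.74250
D_3 = 28219.21274
D_4 = 32028.80646
Terminal value at year 4: TV = D_4×(1+g_2)/(r−g_2) = 33694.30439/0.027 = 1247937.19973
P_0 = D_1/(1+r)^1 + D_2/(1+r)^2 + D_3/(1+r)^3 + D_4/(1+r)^4 + TV/(1+r)^4
    = 20301.66821 + 21355.32291 + 22463.66219 + 23629.52418 + 920676.27528 = 1008426.45277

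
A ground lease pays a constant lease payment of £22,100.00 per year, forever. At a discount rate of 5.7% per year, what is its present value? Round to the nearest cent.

Level perpetuity: PV = C / r = £22,100.00 / 0.057 = £387,719.30

£387719.30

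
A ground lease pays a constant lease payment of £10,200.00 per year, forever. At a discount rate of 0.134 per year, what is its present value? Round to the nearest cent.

£76119.40

Level perpetuity: PV = C / r = £10,200.00 / 0.134 = £76,119.40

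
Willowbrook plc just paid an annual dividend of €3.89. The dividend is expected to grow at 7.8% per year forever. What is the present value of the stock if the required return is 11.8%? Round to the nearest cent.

€104.84

D₁ = D₀ × (1 + g) = €3.89 × 1.078 = €4.1934
Growing perpetuity: P = D₁ / (r − g) = €4.1934 / (0.118 − 0.078) = €104.84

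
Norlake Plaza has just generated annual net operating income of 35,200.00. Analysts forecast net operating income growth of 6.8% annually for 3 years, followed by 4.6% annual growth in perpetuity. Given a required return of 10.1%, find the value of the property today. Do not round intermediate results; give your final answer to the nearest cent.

D_1 = 37593.60000
D_2 = 40149.96480
D_3 = 42880.16241
Terminal value at year 3: TV = D_3×(1+g_2)/(r−g_2) = 44852.64988/0.055 = 815502.72504
P_0 = D_1/(1+r)^1 + D_2/(1+r)^2 + D_3/(1+r)^3 + TV/(1+r)^3
    = 34144.95913 + 33121.54073 + 32128.79701 + 611031.30308 = 710426.59995

710426.60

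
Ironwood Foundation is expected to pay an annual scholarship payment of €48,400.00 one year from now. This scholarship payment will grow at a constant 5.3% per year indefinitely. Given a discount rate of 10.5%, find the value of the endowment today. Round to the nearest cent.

Growing perpetuity: P = D₁ / (r − g) = €48,400.0000 / (0.105 − 0.053) = €930,769.23

€930769.23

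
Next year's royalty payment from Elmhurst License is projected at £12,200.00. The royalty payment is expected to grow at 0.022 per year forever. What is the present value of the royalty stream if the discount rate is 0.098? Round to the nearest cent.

£160526.32

Growing perpetuity: P = D₁ / (r − g) = £12,200.0000 / (0.098 − 0.022) = £160,526.32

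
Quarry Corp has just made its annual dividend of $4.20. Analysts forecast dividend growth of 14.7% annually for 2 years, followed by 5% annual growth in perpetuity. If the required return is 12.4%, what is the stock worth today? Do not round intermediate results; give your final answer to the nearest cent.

$70.72

D_1 = 4.81740
D_2 = 5.52556
Terminal value at year 2: TV = D_2×(1+g_2)/(r−g_2) = 5.80184/0.074 = 78.40318
P_0 = D_1/(1+r)^1 + D_2/(1+r)^2 + TV/(1+r)^2
    = 4.28594 + 4.37364 + 62.05847 = 70.71806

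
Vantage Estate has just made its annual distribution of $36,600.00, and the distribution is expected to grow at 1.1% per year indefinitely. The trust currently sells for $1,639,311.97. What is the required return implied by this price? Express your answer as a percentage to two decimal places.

3.36%

D₁ = $36,600.00 × 1.011 = $37,002.6000
P = D₁/(r − g) ⇒ r = D₁/P + g = $37,002.6000/$1,639,311.97 + 0.011 = 0.022572 + 0.011 = 0.033572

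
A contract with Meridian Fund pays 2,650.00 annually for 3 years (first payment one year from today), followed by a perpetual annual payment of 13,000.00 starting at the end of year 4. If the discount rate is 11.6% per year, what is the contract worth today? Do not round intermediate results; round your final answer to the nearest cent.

PV of 3-year annuity: 2,650.00 × [1 − (1+0.116)^−3] / 0.116 = 6408.85906
Perpetuity value at year 3: 13,000.00 / 0.116 = 112068.96552
PV of perpetuity: 112068.96552 / (1+0.116)^3 = 80629.27956
Total PV = 6408.85906 + 80629.27956 = 87038.13862

87038.14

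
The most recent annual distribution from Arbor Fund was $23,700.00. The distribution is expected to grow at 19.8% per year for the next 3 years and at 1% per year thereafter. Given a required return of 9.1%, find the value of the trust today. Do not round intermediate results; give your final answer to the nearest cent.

$477254.42

D_1 = 28392.60000
D_2 = 34014.33480
D_3 = 40749.17309
Terminal value at year 3: TV = D_3×(1+g_2)/(r−g_2) = 41156.66482/0.081 = 508106.97310
P_0 = D_1/(1+r)^1 + D_2/(1+r)^2 + D_3/(1+r)^3 + TV/(1+r)^3
    = 26024.38130 + 28576.72667 + 31379.39372 + 391273.92175 = 477254.42345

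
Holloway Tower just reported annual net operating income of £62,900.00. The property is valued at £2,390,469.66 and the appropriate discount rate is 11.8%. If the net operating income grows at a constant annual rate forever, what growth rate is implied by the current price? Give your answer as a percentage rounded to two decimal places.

8.93%

P = D₀(1+g)/(r−g) ⇒ P(r−g) = D₀(1+g) ⇒ g(P+D₀) = P·r − D₀
g = (P·r − D₀)/(P + D₀) = (£2,390,469.66×0.118 − £62,900.00) / (£2,390,469.66 + £62,900.00) = 0.089336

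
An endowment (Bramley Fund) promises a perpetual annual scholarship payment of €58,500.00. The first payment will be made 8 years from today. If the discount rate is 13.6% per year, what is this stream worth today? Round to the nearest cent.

€176184.88

Value at end of year 7: C / r = €58,500.00 / 0.136 = €430,147.0588
Discount to today: PV = €430,147.0588 / (1 + 0.136)^7 = €430,147.0588 / 2.441453 = €176,184.88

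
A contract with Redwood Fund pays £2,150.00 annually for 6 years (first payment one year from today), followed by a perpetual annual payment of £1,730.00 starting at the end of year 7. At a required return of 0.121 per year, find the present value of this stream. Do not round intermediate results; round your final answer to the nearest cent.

£16019.43

PV of 6-year annuity: £2,150.00 × [1 − (1+0.121)^−6] / 0.121 = 8814.54713
Perpetuity value at year 6: £1,730.00 / 0.121 = 14297.52066
PV of perpetuity: 14297.52066 / (1+0.121)^6 = 7204.88507
Total PV = 8814.54713 + 7204.88507 = 16019.43219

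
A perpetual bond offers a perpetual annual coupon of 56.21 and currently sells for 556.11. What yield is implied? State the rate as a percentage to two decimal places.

10.11%

P = C/r ⇒ r = C/P = 56.21/556.11 = 0.101077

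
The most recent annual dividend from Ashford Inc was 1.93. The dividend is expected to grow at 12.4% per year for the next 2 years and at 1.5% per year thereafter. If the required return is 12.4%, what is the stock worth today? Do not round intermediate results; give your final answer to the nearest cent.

D_1 = 2.16932
D_2 = 2.43832
Terminal value at year 2: TV = D_2×(1+g_2)/(r−g_2) = 2.47489/0.109 = 22.70542
P_0 = D_1/(1+r)^1 + D_2/(1+r)^2 + TV/(1+r)^2
    = 1.93000 + 1.93000 + 17.97202 = 21.83202

21.83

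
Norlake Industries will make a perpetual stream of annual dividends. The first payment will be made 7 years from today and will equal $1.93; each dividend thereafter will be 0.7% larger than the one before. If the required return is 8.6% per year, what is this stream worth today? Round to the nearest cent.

$14.89

Value at end of year 6: C₁ / (r − g) = $1.93 / (0.086 − 0.007) = $24.4304
Discount to today: PV = $24.4304 / (1 + 0.086)^6 = $24.4304 / 1.640510 = $14.89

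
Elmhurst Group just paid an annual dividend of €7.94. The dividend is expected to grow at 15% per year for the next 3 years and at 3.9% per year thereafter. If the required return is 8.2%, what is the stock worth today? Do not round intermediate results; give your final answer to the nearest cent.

D_1 = 9.13100
D_2 = 10.50065
D_3 = 12.07575
Terminal value at year 3: TV = D_3×(1+g_2)/(r−g_2) = 12.54670/0.043 = 291.78376
P_0 = D_1/(1+r)^1 + D_2/(1+r)^2 + D_3/(1+r)^3 + TV/(1+r)^3
    = 8.43900 + 8.96936 + 9.53306 + 230.34529 = 257.28671

€257.29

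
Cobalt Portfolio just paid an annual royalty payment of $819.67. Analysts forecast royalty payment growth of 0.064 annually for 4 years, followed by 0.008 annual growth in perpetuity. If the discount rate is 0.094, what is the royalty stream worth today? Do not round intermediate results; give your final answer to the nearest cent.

D_1 = 872.12888
D_2 = 927.94513
D_3 = 987.33362
D_4 = 1050.52297
Terminal value at year 4: TV = D_4×(1+g_2)/(r−g_2) = 1058.92715/0.086 = 12313.10642
P_0 = D_1/(1+r)^1 + D_2/(1+r)^2 + D_3/(1+r)^3 + D_4/(1+r)^4 + TV/(1+r)^4
    = 797.19276 + 775.33190 + 754.07051 + 733.39216 + 8596.03836 = 11656.02569

$11656.03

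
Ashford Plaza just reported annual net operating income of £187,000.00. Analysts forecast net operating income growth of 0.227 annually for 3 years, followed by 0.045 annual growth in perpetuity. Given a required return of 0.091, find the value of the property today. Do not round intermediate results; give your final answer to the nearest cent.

£6755946.00

D_1 = 229449.00000
D_2 = 281533.92300
D_3 = 345442.12352
Terminal value at year 3: TV = D_3×(1+g_2)/(r−g_2) = 360987.01908/0.046 = 7847543.89303
P_0 = D_1/(1+r)^1 + D_2/(1+r)^2 + D_3/(1+r)^3 + TV/(1+r)^3
    = 210310.72411 + 236527.27633 + 266011.88640 + 6043096.11490 = 6755946.00174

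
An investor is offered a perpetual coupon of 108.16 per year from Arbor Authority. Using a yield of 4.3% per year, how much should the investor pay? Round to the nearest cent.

Level perpetuity: PV = C / r = 108.16 / 0.043 = 2,515.35

2515.35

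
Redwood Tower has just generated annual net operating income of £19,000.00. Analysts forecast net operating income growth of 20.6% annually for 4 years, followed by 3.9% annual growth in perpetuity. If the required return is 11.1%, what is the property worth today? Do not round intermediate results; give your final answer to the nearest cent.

£474384.66

D_1 = 22914.00000
D_2 = 27634.28400
D_3 = 33326.94650
D_4 = 40192.29748
Terminal value at year 4: TV = D_4×(1+g_2)/(r−g_2) = 41759.79709/0.072 = 579997.18175
P_0 = D_1/(1+r)^1 + D_2/(1+r)^2 + D_3/(1+r)^3 + D_4/(1+r)^4 + TV/(1+r)^4
    = 20624.66247 + 22388.24747 + 24302.63406 + 26380.71708 + 380688.40346 = 474384.66454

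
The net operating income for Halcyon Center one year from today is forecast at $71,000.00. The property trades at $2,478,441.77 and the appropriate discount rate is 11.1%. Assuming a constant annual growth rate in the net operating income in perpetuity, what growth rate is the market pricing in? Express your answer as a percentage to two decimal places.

8.24%

P = D₁/(r−g) ⇒ g = r − D₁/P = 0.111 − $71,000.00/$2,478,441.77 = 0.082353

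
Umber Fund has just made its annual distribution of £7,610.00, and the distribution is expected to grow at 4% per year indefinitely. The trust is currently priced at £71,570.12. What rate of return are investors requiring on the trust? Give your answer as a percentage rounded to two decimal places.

D₁ = £7,610.00 × 1.04 = £7,914.4000
P = D₁/(r − g) ⇒ r = D₁/P + g = £7,914.4000/£71,570.12 + 0.04 = 0.110582 + 0.04 = 0.150582

15.06%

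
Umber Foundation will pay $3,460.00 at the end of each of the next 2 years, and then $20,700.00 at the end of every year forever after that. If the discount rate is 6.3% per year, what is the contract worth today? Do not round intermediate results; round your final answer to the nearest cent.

$297096.12

PV of 2-year annuity: $3,460.00 × [1 − (1+0.063)^−2] / 0.063 = 6316.96976
Perpetuity value at year 2: $20,700.00 / 0.063 = 328571.42857
PV of perpetuity: 328571.42857 / (1+0.063)^2 = 290779.15285
Total PV = 6316.96976 + 290779.15285 = 297096.12261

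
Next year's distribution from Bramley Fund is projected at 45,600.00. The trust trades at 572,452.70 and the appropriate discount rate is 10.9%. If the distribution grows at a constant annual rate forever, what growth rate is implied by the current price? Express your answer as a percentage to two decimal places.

2.93%

P = D₁/(r−g) ⇒ g = r − D₁/P = 0.109 − 45,600.00/572,452.70 = 0.029343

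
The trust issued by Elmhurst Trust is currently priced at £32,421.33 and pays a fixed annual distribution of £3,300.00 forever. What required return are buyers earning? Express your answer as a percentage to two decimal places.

10.18%

P = C/r ⇒ r = C/P = £3,300.00/£32,421.33 = 0.101785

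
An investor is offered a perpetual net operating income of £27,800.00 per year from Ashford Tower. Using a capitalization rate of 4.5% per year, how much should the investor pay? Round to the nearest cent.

Level perpetuity: PV = C / r = £27,800.00 / 0.045 = £617,777.78

£617777.78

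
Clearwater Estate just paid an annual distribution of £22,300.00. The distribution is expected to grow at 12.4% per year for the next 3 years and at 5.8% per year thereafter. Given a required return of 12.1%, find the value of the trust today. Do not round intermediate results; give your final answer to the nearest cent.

D_1 = 25065.20000
D_2 = 28173.28480
D_3 = 31666.77212
Terminal value at year 3: TV = D_3×(1+g_2)/(r−g_2) = 33503.44490/0.063 = 531800.71266
P_0 = D_1/(1+r)^1 + D_2/(1+r)^2 + D_3/(1+r)^3 + TV/(1+r)^3
    = 22359.67886 + 22419.51743 + 22479.51614 + 377513.14400 = 444771.85643

£444771.86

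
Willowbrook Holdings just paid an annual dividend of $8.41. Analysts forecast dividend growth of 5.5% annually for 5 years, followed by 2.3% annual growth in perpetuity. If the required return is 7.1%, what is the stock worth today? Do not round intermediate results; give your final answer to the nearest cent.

D_1 = 8.87255
D_2 = 9.36054
D_3 = 9.87537
D_4 = 10.41852
D_5 = 10.99153
Terminal value at year 5: TV = D_5×(1+g_2)/(r−g_2) = 11.24434/0.048 = 234.25706
P_0 = D_1/(1+r)^1 + D_2/(1+r)^2 + D_3/(1+r)^3 + D_4/(1+r)^4 + D_5/(1+r)^5 + TV/(1+r)^5
    = 8.28436 + 8.16060 + 8.03868 + 7.91859 + 7.80029 + 166.24375 = 206.44628

$206.45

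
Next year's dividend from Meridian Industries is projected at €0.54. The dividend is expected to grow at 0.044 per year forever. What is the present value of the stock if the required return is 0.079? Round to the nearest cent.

€15.43

Growing perpetuity: P = D₁ / (r − g) = €0.5400 / (0.079 − 0.044) = €15.43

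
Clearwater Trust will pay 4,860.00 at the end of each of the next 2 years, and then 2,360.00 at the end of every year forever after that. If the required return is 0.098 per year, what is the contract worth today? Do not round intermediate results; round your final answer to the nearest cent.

PV of 2-year annuity: 4,860.00 × [1 − (1+0.098)^−2] / 0.098 = 8457.40392
Perpetuity value at year 2: 2,360.00 / 0.098 = 24081.63265
PV of perpetuity: 24081.63265 / (1+0.098)^2 = 19974.74515
Total PV = 8457.40392 + 19974.74515 = 28432.14907

28432.15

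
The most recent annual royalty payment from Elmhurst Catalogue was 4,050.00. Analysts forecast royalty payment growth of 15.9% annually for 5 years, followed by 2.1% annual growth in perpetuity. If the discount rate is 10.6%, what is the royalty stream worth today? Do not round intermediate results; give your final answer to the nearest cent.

84829.67

D_1 = 4693.95000
D_2 = 5440.28805
D_3 = 6305.29385
D_4 = 7307.83557
D_5 = 8469.78143
Terminal value at year 5: TV = D_5×(1+g_2)/(r−g_2) = 8647.64684/0.085 = 101737.02162
P_0 = D_1/(1+r)^1 + D_2/(1+r)^2 + D_3/(1+r)^3 + D_4/(1+r)^4 + D_5/(1+r)^5 + TV/(1+r)^5
    = 4244.07776 + 4447.45581 + 4660.57982 + 4883.91683 + 5117.95624 + 61475.68612 = 84829.67257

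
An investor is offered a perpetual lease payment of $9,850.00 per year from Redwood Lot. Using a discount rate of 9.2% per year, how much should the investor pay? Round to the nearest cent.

$107065.22

Level perpetuity: PV = C / r = $9,850.00 / 0.092 = $107,065.22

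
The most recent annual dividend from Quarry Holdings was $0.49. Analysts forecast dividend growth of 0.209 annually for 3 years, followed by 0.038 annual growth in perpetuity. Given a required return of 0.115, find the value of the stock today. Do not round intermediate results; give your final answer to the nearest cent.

D_1 = 0.59241
D_2 = 0.71622
D_3 = 0.86591
Terminal value at year 3: TV = D_3×(1+g_2)/(r−g_2) = 0.89882/0.077 = 11.67298
P_0 = D_1/(1+r)^1 + D_2/(1+r)^2 + D_3/(1+r)^3 + TV/(1+r)^3
    = 0.53131 + 0.57610 + 0.62467 + 8.42087 = 10.15295

$10.15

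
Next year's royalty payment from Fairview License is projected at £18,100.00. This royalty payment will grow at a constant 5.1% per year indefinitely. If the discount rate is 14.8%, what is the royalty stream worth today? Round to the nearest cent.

£186597.94

Growing perpetuity: P = D₁ / (r − g) = £18,100.0000 / (0.148 − 0.051) = £186,597.94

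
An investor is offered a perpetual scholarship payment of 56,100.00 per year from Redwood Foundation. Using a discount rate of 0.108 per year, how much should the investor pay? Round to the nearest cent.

519444.44

Level perpetuity: PV = C / r = 56,100.00 / 0.108 = 519,444.44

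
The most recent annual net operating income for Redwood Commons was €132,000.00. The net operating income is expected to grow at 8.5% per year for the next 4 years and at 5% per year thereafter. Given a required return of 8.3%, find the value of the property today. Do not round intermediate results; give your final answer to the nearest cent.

D_1 = 143220.00000
D_2 = 155393.70000
D_3 = 168602.16450
D_4 = 182933.34848
Terminal value at year 4: TV = D_4×(1+g_2)/(r−g_2) = 192080.01591/0.033 = 5820606.54262
P_0 = D_1/(1+r)^1 + D_2/(1+r)^2 + D_3/(1+r)^3 + D_4/(1+r)^4 + TV/(1+r)^4
    = 132243.76731 + 132487.98480 + 132732.65328 + 132977.77360 + 4231110.97824 = 4761553.15723

€4761553.16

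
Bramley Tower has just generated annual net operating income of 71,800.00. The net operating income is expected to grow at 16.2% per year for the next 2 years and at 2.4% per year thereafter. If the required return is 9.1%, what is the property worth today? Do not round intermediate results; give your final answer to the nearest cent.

1402758.48

D_1 = 83431.60000
D_2 = 96947.51920
Terminal value at year 2: TV = D_2×(1+g_2)/(r−g_2) = 99274.25966/0.067 = 1481705.36807
P_0 = D_1/(1+r)^1 + D_2/(1+r)^2 + TV/(1+r)^2
    = 76472.59395 + 81449.27055 + 1244836.61259 = 1402758.47709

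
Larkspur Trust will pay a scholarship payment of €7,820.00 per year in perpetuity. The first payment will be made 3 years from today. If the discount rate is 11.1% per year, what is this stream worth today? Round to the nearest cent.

€57076.28

Value at end of year 2: C / r = €7,820.00 / 0.111 = €70,450.4505
Discount to today: PV = €70,450.4505 / (1 + 0.111)^2 = €70,450.4505 / 1.234321 = €57,076.28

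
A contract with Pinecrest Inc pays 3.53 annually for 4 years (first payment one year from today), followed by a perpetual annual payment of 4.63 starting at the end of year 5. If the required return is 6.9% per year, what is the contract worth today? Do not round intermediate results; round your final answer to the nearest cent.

63.37

PV of 4-year annuity: 3.53 × [1 − (1+0.069)^−4] / 0.069 = 11.98390
Perpetuity value at year 4: 4.63 / 0.069 = 67.10145
PV of perpetuity: 67.10145 / (1+0.069)^4 = 51.38319
Total PV = 11.98390 + 51.38319 = 63.36709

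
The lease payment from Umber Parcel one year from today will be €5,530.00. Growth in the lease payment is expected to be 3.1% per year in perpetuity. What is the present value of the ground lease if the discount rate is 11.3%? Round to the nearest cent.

€67439.02

Growing perpetuity: P = D₁ / (r − g) = €5,530.0000 / (0.113 − 0.031) = €67,439.02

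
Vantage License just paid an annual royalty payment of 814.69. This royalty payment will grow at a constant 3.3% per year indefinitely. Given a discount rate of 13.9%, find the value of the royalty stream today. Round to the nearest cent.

7939.38

D₁ = D₀ × (1 + g) = 814.69 × 1.033 = 841.5748
Growing perpetuity: P = D₁ / (r − g) = 841.5748 / (0.139 − 0.033) = 7,939.38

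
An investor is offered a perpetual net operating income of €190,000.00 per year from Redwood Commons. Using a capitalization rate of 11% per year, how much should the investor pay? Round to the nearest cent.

€1727272.73

Level perpetuity: PV = C / r = €190,000.00 / 0.11 = €1,727,272.73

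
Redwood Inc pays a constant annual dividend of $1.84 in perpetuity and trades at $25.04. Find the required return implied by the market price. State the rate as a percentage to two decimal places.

7.35%

P = C/r ⇒ r = C/P = $1.84/$25.04 = 0.073482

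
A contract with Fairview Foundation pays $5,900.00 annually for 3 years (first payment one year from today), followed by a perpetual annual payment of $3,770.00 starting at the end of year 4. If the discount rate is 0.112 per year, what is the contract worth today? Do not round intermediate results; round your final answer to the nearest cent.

$38847.77

PV of 3-year annuity: $5,900.00 × [1 − (1+0.112)^−3] / 0.112 = 14367.91202
Perpetuity value at year 3: $3,770.00 / 0.112 = 33660.71429
PV of perpetuity: 33660.71429 / (1+0.112)^3 = 24479.86203
Total PV = 14367.91202 + 24479.86203 = 38847.77405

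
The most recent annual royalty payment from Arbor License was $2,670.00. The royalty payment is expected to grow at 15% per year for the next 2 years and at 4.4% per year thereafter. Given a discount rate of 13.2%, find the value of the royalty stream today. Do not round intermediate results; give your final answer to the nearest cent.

$38159.32

D_1 = 3070.50000
D_2 = 3531.07500
Terminal value at year 2: TV = D_2×(1+g_2)/(r−g_2) = 3686.44230/0.088 = 41891.38977
P_0 = D_1/(1+r)^1 + D_2/(1+r)^2 + TV/(1+r)^2
    = 2712.45583 + 2755.58675 + 32691.27921 = 38159.32180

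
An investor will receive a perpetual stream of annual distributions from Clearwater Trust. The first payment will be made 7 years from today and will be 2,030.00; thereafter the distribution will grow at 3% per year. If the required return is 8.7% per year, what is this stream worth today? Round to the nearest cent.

Value at end of year 6: C₁ / (r − g) = 2,030.00 / (0.087 − 0.03) = 35,614.0351
Discount to today: PV = 35,614.0351 / (1 + 0.087)^6 = 35,614.0351 / 1.649595 = 21,589.57

21589.57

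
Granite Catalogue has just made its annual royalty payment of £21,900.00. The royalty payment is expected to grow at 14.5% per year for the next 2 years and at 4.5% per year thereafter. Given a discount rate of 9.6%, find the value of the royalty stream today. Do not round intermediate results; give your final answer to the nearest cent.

£536537.46

D_1 = 25075.50000
D_2 = 28711.44750
Terminal value at year 2: TV = D_2×(1+g_2)/(r−g_2) = 30003.46264/0.051 = 588303.18897
P_0 = D_1/(1+r)^1 + D_2/(1+r)^2 + TV/(1+r)^2
    = 22879.10584 + 23901.98557 + 489756.37102 = 536537.46243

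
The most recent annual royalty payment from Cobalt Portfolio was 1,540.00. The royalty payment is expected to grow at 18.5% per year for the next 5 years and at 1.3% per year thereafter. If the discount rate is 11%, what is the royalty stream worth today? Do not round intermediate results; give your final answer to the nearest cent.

D_1 = 1824.90000
D_2 = 2162.50650
D_3 = 2562.57020
D_4 = 3036.64569
D_5 = 3598.42514
Terminal value at year 5: TV = D_5×(1+g_2)/(r−g_2) = 3645.20467/0.097 = 37579.42958
P_0 = D_1/(1+r)^1 + D_2/(1+r)^2 + D_3/(1+r)^3 + D_4/(1+r)^4 + D_5/(1+r)^5 + TV/(1+r)^5
    = 1644.05405 + 1755.13879 + 1873.72925 + 2000.33257 + 2135.49018 + 22301.56239 = 31710.30723

31710.31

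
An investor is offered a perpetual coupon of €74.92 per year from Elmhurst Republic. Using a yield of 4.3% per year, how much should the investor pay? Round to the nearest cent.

Level perpetuity: PV = C / r = €74.92 / 0.043 = €1,742.33

€1742.33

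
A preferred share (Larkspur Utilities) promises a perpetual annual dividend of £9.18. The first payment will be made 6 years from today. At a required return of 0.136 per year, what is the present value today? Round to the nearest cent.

£35.68

Value at end of year 5: C / r = £9.18 / 0.136 = £67.5000
Discount to today: PV = £67.5000 / (1 + 0.136)^5 = £67.5000 / 1.891872 = £35.68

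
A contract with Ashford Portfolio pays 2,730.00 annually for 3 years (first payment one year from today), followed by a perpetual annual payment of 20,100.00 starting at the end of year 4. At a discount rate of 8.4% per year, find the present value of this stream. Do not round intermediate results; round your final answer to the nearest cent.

194842.67

PV of 3-year annuity: 2,730.00 × [1 − (1+0.084)^−3] / 0.084 = 6985.00342
Perpetuity value at year 3: 20,100.00 / 0.084 = 239285.71429
PV of perpetuity: 239285.71429 / (1+0.084)^3 = 187857.66709
Total PV = 6985.00342 + 187857.66709 = 194842.67052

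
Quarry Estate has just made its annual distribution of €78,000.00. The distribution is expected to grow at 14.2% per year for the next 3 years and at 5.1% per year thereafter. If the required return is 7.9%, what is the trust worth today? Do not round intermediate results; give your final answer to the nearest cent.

D_1 = 89076.00000
D_2 = 101724.79200
D_3 = 116169.71246
Terminal value at year 3: TV = D_3×(1+g_2)/(r−g_2) = 122094.36780/0.028 = 4360513.13570
P_0 = D_1/(1+r)^1 + D_2/(1+r)^2 + D_3/(1+r)^3 + TV/(1+r)^3
    = 82554.21687 + 87374.34260 + 92475.90292 + 3471149.07017 = 3733553.53255

€3733553.53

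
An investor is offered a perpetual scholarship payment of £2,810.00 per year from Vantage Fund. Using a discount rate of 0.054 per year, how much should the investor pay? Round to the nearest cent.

£52037.04

Level perpetuity: PV = C / r = £2,810.00 / 0.054 = £52,037.04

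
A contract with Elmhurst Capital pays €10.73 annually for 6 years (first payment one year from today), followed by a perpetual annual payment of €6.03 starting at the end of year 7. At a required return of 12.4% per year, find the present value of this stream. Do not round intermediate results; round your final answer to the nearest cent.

€67.74

PV of 6-year annuity: €10.73 × [1 − (1+0.124)^−6] / 0.124 = 43.62012
Perpetuity value at year 6: €6.03 / 0.124 = 48.62903
PV of perpetuity: 48.62903 / (1+0.124)^6 = 24.11558
Total PV = 43.62012 + 24.11558 = 67.73570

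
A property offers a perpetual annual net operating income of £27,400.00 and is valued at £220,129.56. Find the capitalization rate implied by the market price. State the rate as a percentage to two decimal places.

P = C/r ⇒ r = C/P = £27,400.00/£220,129.56 = 0.124472

12.45%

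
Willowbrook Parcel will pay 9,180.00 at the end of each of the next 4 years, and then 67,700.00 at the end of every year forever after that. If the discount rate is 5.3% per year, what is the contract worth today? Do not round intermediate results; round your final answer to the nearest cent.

1071287.42

PV of 4-year annuity: 9,180.00 × [1 − (1+0.053)^−4] / 0.053 = 32326.25483
Perpetuity value at year 4: 67,700.00 / 0.053 = 1277358.49057
PV of perpetuity: 1277358.49057 / (1+0.053)^4 = 1038961.16461
Total PV = 32326.25483 + 1038961.16461 = 1071287.41945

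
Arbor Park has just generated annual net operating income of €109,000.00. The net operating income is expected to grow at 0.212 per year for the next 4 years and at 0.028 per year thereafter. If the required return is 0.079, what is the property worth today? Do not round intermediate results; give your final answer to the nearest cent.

€4085594.92

D_1 = 132108.00000
D_2 = 160114.89600
D_3 = 194059.25395
D_4 = 235199.81579
Terminal value at year 4: TV = D_4×(1+g_2)/(r−g_2) = 241785.41063/0.051 = 4740890.40455
P_0 = D_1/(1+r)^1 + D_2/(1+r)^2 + D_3/(1+r)^3 + D_4/(1+r)^4 + TV/(1+r)^4
    = 122435.58851 + 137527.27829 + 154479.20416 + 173520.66306 + 3497632.18864 = 4085594.92264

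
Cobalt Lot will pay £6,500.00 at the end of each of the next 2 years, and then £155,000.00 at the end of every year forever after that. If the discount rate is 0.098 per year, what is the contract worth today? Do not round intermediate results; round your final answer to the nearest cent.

£1323211.98

PV of 2-year annuity: £6,500.00 × [1 − (1+0.098)^−2] / 0.098 = 11311.34270
Perpetuity value at year 2: £155,000.00 / 0.098 = 1581632.65306
PV of perpetuity: 1581632.65306 / (1+0.098)^2 = 1311900.63492
Total PV = 11311.34270 + 1311900.63492 = 1323211.97762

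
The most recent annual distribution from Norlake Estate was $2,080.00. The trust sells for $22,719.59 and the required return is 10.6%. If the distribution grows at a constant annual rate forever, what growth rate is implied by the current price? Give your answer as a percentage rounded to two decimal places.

P = D₀(1+g)/(r−g) ⇒ P(r−g) = D₀(1+g) ⇒ g(P+D₀) = P·r − D₀
g = (P·r − D₀)/(P + D₀) = ($22,719.59×0.106 − $2,080.00) / ($22,719.59 + $2,080.00) = 0.013237

1.32%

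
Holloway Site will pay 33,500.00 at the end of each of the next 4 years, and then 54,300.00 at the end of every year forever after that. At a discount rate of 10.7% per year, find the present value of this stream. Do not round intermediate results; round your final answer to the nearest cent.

PV of 4-year annuity: 33,500.00 × [1 − (1+0.107)^−4] / 0.107 = 104601.16108
Perpetuity value at year 4: 54,300.00 / 0.107 = 507476.63551
PV of perpetuity: 507476.63551 / (1+0.107)^4 = 337929.08188
Total PV = 104601.16108 + 337929.08188 = 442530.24296

442530.24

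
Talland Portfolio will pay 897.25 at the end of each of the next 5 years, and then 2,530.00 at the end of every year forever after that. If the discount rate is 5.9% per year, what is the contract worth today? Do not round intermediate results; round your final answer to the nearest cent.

PV of 5-year annuity: 897.25 × [1 − (1+0.059)^−5] / 0.059 = 3789.84754
Perpetuity value at year 5: 2,530.00 / 0.059 = 42881.35593
PV of perpetuity: 42881.35593 / (1+0.059)^5 = 32195.02072
Total PV = 3789.84754 + 32195.02072 = 35984.86826

35984.87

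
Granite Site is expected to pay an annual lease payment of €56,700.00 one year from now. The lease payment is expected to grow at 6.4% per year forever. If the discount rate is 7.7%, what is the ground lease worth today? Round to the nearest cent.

€4361538.46

Growing perpetuity: P = D₁ / (r − g) = €56,700.0000 / (0.077 − 0.064) = €4,361,538.46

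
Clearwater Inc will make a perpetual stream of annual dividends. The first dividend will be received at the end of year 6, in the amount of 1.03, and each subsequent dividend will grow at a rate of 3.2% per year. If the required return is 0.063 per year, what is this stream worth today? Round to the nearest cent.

24.48

Value at end of year 5: C₁ / (r − g) = 1.03 / (0.063 − 0.032) = 33.2258
Discount to today: PV = 33.2258 / (1 + 0.063)^5 = 33.2258 / 1.357270 = 24.48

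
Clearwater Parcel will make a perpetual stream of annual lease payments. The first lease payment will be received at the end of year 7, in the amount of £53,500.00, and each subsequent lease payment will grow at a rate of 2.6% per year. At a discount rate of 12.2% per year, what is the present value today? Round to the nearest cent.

£279335.03

Value at end of year 6: C₁ / (r − g) = £53,500.00 / (0.122 − 0.026) = £557,291.6667
Discount to today: PV = £557,291.6667 / (1 + 0.122)^6 = £557,291.6667 / 1.995065 = £279,335.03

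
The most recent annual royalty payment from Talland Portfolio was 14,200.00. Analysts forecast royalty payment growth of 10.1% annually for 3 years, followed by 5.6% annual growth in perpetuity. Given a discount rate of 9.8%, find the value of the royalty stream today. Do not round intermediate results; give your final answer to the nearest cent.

402796.25

D_1 = 15634.20000
D_2 = 17213.25420
D_3 = 18951.79287
Terminal value at year 3: TV = D_3×(1+g_2)/(r−g_2) = 20013.09328/0.042 = 476502.22084
P_0 = D_1/(1+r)^1 + D_2/(1+r)^2 + D_3/(1+r)^3 + TV/(1+r)^3
    = 14238.79781 + 14277.70163 + 14316.71175 + 359963.03821 = 402796.24941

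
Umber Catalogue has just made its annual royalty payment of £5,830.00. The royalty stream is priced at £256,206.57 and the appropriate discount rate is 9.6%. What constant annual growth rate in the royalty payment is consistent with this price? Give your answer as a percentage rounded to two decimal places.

7.16%

P = D₀(1+g)/(r−g) ⇒ P(r−g) = D₀(1+g) ⇒ g(P+D₀) = P·r − D₀
g = (P·r − D₀)/(P + D₀) = (£256,206.57×0.096 − £5,830.00) / (£256,206.57 + £5,830.00) = 0.071615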